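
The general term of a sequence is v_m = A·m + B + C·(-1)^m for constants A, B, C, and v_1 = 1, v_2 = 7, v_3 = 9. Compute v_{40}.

159

Plug in m = 1, 2, 3: A + B - C = 1; 2A + B + C = 7; 3A + B - C = 9.
Subtracting the first from the second: A + 2C = 6.
Subtracting the second from the third: A - 2C = 2.
Solving: C = 1, A = 4, then B = -2.
Hence v_{40} = 4·40 + (-2) + 1·1 = 159.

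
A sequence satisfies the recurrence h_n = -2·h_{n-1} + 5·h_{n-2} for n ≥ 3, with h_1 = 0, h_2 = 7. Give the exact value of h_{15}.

-48256754

h_3 = -14;  h_4 = 63;  h_5 = -196;  …;  h_{12} = 1175783;  h_{13} = -4055436;  h_{14} = 13989787;  h_{15} = -48256754.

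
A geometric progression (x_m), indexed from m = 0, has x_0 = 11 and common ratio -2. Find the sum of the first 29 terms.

1968526681

x_m = 11·(-2)^(m-0).
S = 11·((-2)^29 - 1)/(-2 - 1) = 11·(-536870912 - 1)/(-3) = 1968526681.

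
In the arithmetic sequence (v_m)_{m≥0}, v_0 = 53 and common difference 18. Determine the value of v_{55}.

1043

v_m = 53 + (m - 0)·18.
v_{55} = 53 + 55·18 = 1043.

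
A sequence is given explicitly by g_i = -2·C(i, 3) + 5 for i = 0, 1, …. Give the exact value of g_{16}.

C(16, 3) = 560, so g_{16} = -1115.

-1115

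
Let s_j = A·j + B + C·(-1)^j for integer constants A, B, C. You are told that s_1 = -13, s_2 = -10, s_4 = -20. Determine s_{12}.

The three given values yield: A + B - C = -13; 2A + B + C = -10; 4A + B + C = -20.
Subtracting the first from the second: A + 2C = 3.
Subtracting the second from the third: 2A = -10.
Solving: C = 4, A = -5, then B = -4.
So s_j = -5·j + (-4) + 4·(-1)^j; at j=12 this is -60.

-60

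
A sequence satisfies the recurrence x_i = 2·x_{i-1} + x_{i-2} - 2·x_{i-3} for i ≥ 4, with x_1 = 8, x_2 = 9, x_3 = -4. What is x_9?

x_4 = -15  x_5 = -52  x_6 = -111  x_7 = -244  x_8 = -495  x_9 = -1012.

-1012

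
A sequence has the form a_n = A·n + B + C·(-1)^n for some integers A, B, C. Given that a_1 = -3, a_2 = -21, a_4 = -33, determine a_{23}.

-135

The three given values yield: A + B - C = -3; 2A + B + C = -21; 4A + B + C = -33.
Subtracting the first from the second: A + 2C = -18.
Subtracting the second from the third: 2A = -12.
Solving: C = -6, A = -6, then B = -3.
Therefore a_{23} = -138 + (-3) + (-6)·(-1) = -135.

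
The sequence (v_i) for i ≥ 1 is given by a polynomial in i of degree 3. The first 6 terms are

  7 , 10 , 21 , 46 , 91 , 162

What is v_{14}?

2386

1st diffs: 3, 11, 25, 45, 71.
2nd diffs: 8, 14, 20, 26.
3rd diffs: 6, 6, 6 (constant).
Newton forward-difference form: v_i = 7 + 3·C(i-1,1) + 8·C(i-1,2) + 6·C(i-1,3).
At i = 14: i-1 = 13, so v_{14} = 7 + 39 + 624 + 1716 = 2386.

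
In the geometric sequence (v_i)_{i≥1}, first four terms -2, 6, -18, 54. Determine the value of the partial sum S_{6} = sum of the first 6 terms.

364

Common ratio r = -3.
v_i = (-2)·(-3)^(i-1).
S = (-2)·((-3)^6 - 1)/(-3 - 1) = (-2)·(729 - 1)/(-4) = 364.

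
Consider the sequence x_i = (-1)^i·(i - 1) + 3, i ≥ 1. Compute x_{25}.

(-1)^25 = -1; i - 1 at i=25 is 24; so x_{25} = -21.

-21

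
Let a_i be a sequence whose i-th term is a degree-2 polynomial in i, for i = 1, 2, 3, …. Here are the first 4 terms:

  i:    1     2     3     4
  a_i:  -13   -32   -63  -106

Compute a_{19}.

1st diffs: -19, -31, -43.
2nd diffs: -12, -12 (constant).
So a_i = -6i^2 - i - 6.
Evaluating at i = 19 gives a_{19} = -2191.

-2191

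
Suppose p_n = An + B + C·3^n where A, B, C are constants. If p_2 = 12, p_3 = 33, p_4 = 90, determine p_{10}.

59076

The three given values yield: 2A + B + 9C = 12; 3A + B + 27C = 33; 4A + B + 81C = 90.
Subtracting the first from the second: A + 18C = 21.
Subtracting the second from the third: A + 54C = 57.
Solving: C = 1, A = 3, then B = -3.
Therefore p_{10} = 30 + (-3) + 1·59049 = 59076.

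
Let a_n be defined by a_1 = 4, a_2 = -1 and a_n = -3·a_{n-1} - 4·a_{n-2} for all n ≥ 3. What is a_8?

Compute successive terms:
a_3 = -13  a_4 = 43  a_5 = -77  a_6 = 59  a_7 = 131  a_8 = -629.

-629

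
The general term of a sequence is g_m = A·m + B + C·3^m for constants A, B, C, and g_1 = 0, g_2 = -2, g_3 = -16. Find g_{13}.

The three given values yield: A + B + 3C = 0; 2A + B + 9C = -2; 3A + B + 27C = -16.
Subtracting the first from the second: A + 6C = -2.
Subtracting the second from the third: A + 18C = -14.
Solving: C = -1, A = 4, then B = -1.
Therefore g_{13} = 52 + (-1) + (-1)·1594323 = -1594272.

-1594272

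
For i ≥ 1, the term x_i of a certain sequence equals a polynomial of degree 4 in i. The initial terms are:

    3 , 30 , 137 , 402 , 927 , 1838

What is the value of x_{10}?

1st diffs: 27, 107, 265, 525, 911.
2nd diffs: 80, 158, 260, 386.
3rd diffs: 78, 102, 126.
4th diffs: 24, 24 (constant).
So x_i = i^4 + 3i^3 - 3i^2 + 2.
Evaluating at i = 10 gives x_{10} = 12702.

12702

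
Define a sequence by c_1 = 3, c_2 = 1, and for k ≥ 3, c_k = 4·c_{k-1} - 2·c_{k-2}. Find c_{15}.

-7831168

c_3 = -2, c_4 = -10, c_5 = -36, …, c_{12} = -196768, c_{13} = -671808, c_{14} = -2293696, c_{15} = -7831168.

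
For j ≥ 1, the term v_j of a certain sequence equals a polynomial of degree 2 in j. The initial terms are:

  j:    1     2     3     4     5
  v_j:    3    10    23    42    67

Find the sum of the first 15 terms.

1st diffs: 7, 13, 19, 25.
2nd diffs: 6, 6, 6 (constant).
Newton forward-difference form: v_j = 3 + 7·C(j-1,1) + 6·C(j-1,2).
Continuing: …, 98, 135, 178, 227, …, v_{15} = 647.
Summing j = 1..15 (15 terms) gives 3510.

3510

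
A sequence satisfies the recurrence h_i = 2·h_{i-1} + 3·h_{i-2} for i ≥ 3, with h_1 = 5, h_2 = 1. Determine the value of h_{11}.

88577

Compute successive terms:
h_3 = 17;  h_4 = 37;  h_5 = 125;  h_6 = 361;  h_7 = 1097;  h_8 = 3277;  h_9 = 9845;  h_{10} = 29521;  h_{11} = 88577.
(Characteristic roots are 3 and -1.)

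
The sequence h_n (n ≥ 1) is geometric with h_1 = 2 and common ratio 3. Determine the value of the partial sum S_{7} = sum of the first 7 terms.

2186

h_n = 2·3^(n-1).
S = 2·(3^7 - 1)/(3 - 1) = 2·(2187 - 1)/(2) = 2186.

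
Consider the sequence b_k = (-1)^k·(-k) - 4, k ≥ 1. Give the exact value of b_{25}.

(-1)^25 = -1; -k at k=25 is -25; so b_{25} = 21.

21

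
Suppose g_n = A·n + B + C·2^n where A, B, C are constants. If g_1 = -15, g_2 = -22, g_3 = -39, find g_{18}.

The three given values yield: A + B + 2C = -15; 2A + B + 4C = -22; 3A + B + 8C = -39.
Subtracting the first from the second: A + 2C = -7.
Subtracting the second from the third: A + 4C = -17.
Solving: C = -5, A = 3, then B = -8.
So g_n = 3·n + (-8) + (-5)·2^n; at n=18 this is -1310674.

-1310674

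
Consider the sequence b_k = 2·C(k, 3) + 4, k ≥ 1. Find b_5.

24

C(5, 3) = 10, so b_5 = 24.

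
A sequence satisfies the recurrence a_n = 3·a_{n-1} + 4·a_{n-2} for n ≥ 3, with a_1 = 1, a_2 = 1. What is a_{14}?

26843545

a_3 = 7; a_4 = 25; a_5 = 103; …; a_{11} = 419431; a_{12} = 1677721; a_{13} = 6710887; a_{14} = 26843545.
(Characteristic roots are 4 and -1.)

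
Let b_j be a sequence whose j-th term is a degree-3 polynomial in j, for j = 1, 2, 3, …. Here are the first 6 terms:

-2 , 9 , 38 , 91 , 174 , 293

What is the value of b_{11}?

1st diffs: 11, 29, 53, 83, 119.
2nd diffs: 18, 24, 30, 36.
3rd diffs: 6, 6, 6 (constant).
So b_j = j^3 + 3j^2 - 5j - 1.
Evaluating at j = 11 gives b_{11} = 1638.

1638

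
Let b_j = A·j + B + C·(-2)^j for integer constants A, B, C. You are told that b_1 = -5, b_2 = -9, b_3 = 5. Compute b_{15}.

Write the equations: A + B - 2C = -5; 2A + B + 4C = -9; 3A + B - 8C = 5.
Subtracting the first from the second: A + 6C = -4.
Subtracting the second from the third: A - 12C = 14.
Solving: C = -1, A = 2, then B = -9.
So b_j = 2·j + (-9) + (-1)·(-2)^j; at j=15 this is 32789.

32789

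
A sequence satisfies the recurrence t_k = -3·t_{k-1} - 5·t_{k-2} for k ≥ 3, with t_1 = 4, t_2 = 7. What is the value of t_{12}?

Compute successive terms:
t_3 = -41, t_4 = 88, t_5 = -59, t_6 = -263, t_7 = 1084, t_8 = -1937, t_9 = 391, t_{10} = 8512, t_{11} = -27491, t_{12} = 39913.

39913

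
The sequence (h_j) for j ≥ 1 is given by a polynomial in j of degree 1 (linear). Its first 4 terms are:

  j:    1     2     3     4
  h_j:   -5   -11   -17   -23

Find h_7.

1st diffs: -6, -6, -6 (constant).
So h_j = -6j + 1.
Evaluating at j = 7 gives h_7 = -41.

-41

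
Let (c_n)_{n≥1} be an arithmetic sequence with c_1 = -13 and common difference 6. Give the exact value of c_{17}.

c_n = -13 + (n - 1)·6.
c_{17} = -13 + 16·6 = 83.

83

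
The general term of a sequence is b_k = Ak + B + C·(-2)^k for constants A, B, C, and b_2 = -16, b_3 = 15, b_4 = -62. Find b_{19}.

Plug in k = 2, 3, 4: 2A + B + 4C = -16; 3A + B - 8C = 15; 4A + B + 16C = -62.
Subtracting the first from the second: A - 12C = 31.
Subtracting the second from the third: A + 24C = -77.
Solving: C = -3, A = -5, then B = 6.
Hence b_{19} = -5·19 + 6 + (-3)·(-524288) = 1572775.

1572775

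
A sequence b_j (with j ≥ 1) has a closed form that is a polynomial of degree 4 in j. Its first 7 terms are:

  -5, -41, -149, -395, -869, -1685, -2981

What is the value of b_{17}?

1st diffs: -36, -108, -246, -474, -816, -1296.
2nd diffs: -72, -138, -228, -342, -480.
3rd diffs: -66, -90, -114, -138.
4th diffs: -24, -24, -24 (constant).
Newton forward-difference form: b_j = -5 + (-36)·C(j-1,1) + (-72)·C(j-1,2) + (-66)·C(j-1,3) + (-24)·C(j-1,4).
At j = 17: j-1 = 16, so b_{17} = -5 - 576 - 8640 - 36960 - 43680 = -89861.

-89861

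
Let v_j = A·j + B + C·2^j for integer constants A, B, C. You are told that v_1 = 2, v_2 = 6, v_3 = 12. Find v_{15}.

Plug in j = 1, 2, 3: A + B + 2C = 2; 2A + B + 4C = 6; 3A + B + 8C = 12.
Subtracting the first from the second: A + 2C = 4.
Subtracting the second from the third: A + 4C = 6.
Solving: C = 1, A = 2, then B = -2.
Therefore v_{15} = 30 + (-2) + 1·32768 = 32796.

32796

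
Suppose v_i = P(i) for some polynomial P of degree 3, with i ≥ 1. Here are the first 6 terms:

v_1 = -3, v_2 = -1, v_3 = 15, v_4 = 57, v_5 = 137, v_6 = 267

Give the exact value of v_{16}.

1st diffs: 2, 16, 42, 80, 130.
2nd diffs: 14, 26, 38, 50.
3rd diffs: 12, 12, 12 (constant).
So v_i = 2i^3 - 5i^2 + 3i - 3.
Evaluating at i = 16 gives v_{16} = 6957.

6957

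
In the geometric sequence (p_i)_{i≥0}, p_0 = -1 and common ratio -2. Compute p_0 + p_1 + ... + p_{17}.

87381

p_i = (-1)·(-2)^(i-0).
S = (-1)·((-2)^18 - 1)/(-2 - 1) = (-1)·(262144 - 1)/(-3) = 87381.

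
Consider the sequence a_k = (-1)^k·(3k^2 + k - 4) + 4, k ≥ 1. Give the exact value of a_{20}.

(-1)^20 = 1; 3k^2 + k - 4 at k=20 is 1216; so a_{20} = 1220.

1220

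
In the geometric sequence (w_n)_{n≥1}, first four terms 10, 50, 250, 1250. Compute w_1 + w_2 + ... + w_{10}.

24414060

Common ratio r = 5.
w_n = 10·5^(n-1).
S = 10·(5^10 - 1)/(5 - 1) = 10·(9765625 - 1)/(4) = 24414060.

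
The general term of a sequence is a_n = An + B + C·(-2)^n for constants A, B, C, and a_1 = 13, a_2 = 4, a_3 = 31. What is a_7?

283

The three given values yield: A + B - 2C = 13; 2A + B + 4C = 4; 3A + B - 8C = 31.
Subtracting the first from the second: A + 6C = -9.
Subtracting the second from the third: A - 12C = 27.
Solving: C = -2, A = 3, then B = 6.
Hence a_7 = 3·7 + 6 + (-2)·(-128) = 283.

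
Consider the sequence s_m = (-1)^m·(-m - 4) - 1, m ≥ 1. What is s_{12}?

(-1)^12 = 1; -m - 4 at m=12 is -16; so s_{12} = -17.

-17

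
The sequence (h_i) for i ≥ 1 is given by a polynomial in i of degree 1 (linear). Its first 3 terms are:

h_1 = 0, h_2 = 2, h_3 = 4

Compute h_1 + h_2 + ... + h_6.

1st diffs: 2, 2 (constant).
So h_i = 2i - 2.
Continuing: 6, 8, 10.
Summing i = 1..6 (6 terms) gives 30.

30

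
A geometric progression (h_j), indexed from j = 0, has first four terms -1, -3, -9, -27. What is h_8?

-6561

Common ratio r = 3.
h_j = (-1)·3^(j-0).
h_8 = (-1)·3^8 = -6561.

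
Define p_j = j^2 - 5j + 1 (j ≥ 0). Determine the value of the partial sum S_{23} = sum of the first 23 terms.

Over j = 0..22: Σj = 253, Σj² = 3795.
Total = (1)·3795 + (-5)·253 + (1)·23 = 2553.

2553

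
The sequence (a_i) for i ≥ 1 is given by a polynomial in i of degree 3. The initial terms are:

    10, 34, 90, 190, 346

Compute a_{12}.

4014

1st diffs: 24, 56, 100, 156.
2nd diffs: 32, 44, 56.
3rd diffs: 12, 12 (constant).
So a_i = 2i^3 + 4i^2 - 2i + 6.
Evaluating at i = 12 gives a_{12} = 4014.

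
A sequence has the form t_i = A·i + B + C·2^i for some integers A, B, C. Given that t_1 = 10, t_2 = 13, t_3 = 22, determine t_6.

181

At i = 1, 2, 3: A + B + 2C = 10; 2A + B + 4C = 13; 3A + B + 8C = 22.
Subtracting the first from the second: A + 2C = 3.
Subtracting the second from the third: A + 4C = 9.
Solving: C = 3, A = -3, then B = 7.
Hence t_6 = -3·6 + 7 + 3·64 = 181.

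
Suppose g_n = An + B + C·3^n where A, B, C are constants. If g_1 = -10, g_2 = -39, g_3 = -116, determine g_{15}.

The three given values yield: A + B + 3C = -10; 2A + B + 9C = -39; 3A + B + 27C = -116.
Subtracting the first from the second: A + 6C = -29.
Subtracting the second from the third: A + 18C = -77.
Solving: C = -4, A = -5, then B = 7.
So g_n = -5·n + 7 + (-4)·3^n; at n=15 this is -57395696.

-57395696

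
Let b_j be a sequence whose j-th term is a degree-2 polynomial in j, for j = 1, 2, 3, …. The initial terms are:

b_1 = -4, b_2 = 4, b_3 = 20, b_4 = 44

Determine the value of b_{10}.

356

1st diffs: 8, 16, 24.
2nd diffs: 8, 8 (constant).
So b_j = 4j^2 - 4j - 4.
Evaluating at j = 10 gives b_{10} = 356.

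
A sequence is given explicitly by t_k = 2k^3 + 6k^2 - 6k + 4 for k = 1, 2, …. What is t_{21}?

21046

t_{21} = 2·21^3 + 6·21^2 - 6·21 + 4 = 21046.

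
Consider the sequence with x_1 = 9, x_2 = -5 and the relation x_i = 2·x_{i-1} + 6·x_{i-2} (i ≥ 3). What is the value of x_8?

Iterate the recurrence:
x_3 = 44; x_4 = 58; x_5 = 380; x_6 = 1108; x_7 = 4496; x_8 = 15640.

15640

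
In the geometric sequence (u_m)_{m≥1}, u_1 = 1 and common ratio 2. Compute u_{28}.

u_m = 1·2^(m-1).
u_{28} = 1·2^27 = 134217728.

134217728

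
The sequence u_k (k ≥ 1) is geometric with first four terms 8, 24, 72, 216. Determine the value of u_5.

648

Common ratio r = 3.
u_k = 8·3^(k-1).
u_5 = 8·3^4 = 648.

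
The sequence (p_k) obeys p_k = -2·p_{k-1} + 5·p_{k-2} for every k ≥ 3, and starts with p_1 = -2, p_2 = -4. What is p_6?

p_3 = -2, p_4 = -16, p_5 = 22, p_6 = -124.

-124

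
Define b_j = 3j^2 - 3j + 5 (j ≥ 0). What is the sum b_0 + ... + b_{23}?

12264

Over j = 0..23: Σj = 276, Σj² = 4324.
Total = (3)·4324 + (-3)·276 + (5)·24 = 12264.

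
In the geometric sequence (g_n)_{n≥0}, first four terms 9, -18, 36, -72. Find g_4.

Common ratio r = -2.
g_n = 9·(-2)^(n-0).
g_4 = 9·(-2)^4 = 144.

144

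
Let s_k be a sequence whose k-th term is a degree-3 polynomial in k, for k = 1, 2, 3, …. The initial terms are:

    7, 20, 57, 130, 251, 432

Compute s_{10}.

1st diffs: 13, 37, 73, 121, 181.
2nd diffs: 24, 36, 48, 60.
3rd diffs: 12, 12, 12 (constant).
Newton forward-difference form: s_k = 7 + 13·C(k-1,1) + 24·C(k-1,2) + 12·C(k-1,3).
At k = 10: k-1 = 9, so s_{10} = 7 + 117 + 864 + 1008 = 1996.

1996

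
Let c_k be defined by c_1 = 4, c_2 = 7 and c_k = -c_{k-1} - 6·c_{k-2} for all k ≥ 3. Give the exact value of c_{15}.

807269

Step forward from the initial values:
c_3 = -31, c_4 = -11, c_5 = 197, …, c_{12} = 104269, c_{13} = -36331, c_{14} = -589283, c_{15} = 807269.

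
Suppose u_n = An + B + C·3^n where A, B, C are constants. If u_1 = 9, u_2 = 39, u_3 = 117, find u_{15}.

Write the equations: A + B + 3C = 9; 2A + B + 9C = 39; 3A + B + 27C = 117.
Subtracting the first from the second: A + 6C = 30.
Subtracting the second from the third: A + 18C = 78.
Solving: C = 4, A = 6, then B = -9.
So u_n = 6·n + (-9) + 4·3^n; at n=15 this is 57395709.

57395709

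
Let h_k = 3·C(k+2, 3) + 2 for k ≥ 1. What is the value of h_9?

497

C(11, 3) = 165, so h_9 = 497.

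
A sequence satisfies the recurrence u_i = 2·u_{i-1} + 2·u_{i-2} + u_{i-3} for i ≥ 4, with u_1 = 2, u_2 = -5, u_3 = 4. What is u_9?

212

Step forward from the initial values:
u_4 = 0  u_5 = 3  u_6 = 10  u_7 = 26  u_8 = 75  u_9 = 212.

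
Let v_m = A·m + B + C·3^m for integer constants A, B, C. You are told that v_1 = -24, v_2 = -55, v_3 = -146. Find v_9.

-98432

Write the equations: A + B + 3C = -24; 2A + B + 9C = -55; 3A + B + 27C = -146.
Subtracting the first from the second: A + 6C = -31.
Subtracting the second from the third: A + 18C = -91.
Solving: C = -5, A = -1, then B = -8.
So v_m = -1·m + (-8) + (-5)·3^m; at m=9 this is -98432.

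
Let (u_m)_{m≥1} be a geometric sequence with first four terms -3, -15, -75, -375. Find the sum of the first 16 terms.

-114440917968

Common ratio r = 5.
u_m = (-3)·5^(m-1).
S = (-3)·(5^16 - 1)/(5 - 1) = (-3)·(152587890625 - 1)/(4) = -114440917968.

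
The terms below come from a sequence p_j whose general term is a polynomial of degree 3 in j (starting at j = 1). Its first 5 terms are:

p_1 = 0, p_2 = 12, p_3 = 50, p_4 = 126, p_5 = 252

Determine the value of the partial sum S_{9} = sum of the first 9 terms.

4128

1st diffs: 12, 38, 76, 126.
2nd diffs: 26, 38, 50.
3rd diffs: 12, 12 (constant).
Newton forward-difference form: p_j = 12·C(j-1,1) + 26·C(j-1,2) + 12·C(j-1,3).
Continuing: 440, 702, 1050, 1496.
Summing j = 1..9 (9 terms) gives 4128.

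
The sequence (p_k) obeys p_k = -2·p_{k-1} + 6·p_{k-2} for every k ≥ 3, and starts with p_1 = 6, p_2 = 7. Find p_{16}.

-145131392

p_3 = 22, p_4 = -2, p_5 = 136, …, p_{13} = 2997376, p_{14} = -10916288, p_{15} = 39816832, p_{16} = -145131392.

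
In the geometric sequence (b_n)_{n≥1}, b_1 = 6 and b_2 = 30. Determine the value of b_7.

Common ratio r = 5.
b_n = 6·5^(n-1).
b_7 = 6·5^6 = 93750.

93750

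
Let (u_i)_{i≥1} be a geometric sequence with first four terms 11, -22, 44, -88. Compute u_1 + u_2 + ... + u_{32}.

Common ratio r = -2.
u_i = 11·(-2)^(i-1).
S = 11·((-2)^32 - 1)/(-2 - 1) = 11·(4294967296 - 1)/(-3) = -15748213415.

-15748213415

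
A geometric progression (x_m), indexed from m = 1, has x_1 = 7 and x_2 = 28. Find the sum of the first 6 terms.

9555

Common ratio r = 4.
x_m = 7·4^(m-1).
S = 7·(4^6 - 1)/(4 - 1) = 7·(4096 - 1)/(3) = 9555.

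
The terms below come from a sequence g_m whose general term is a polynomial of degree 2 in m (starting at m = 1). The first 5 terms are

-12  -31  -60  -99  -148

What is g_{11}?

-652

1st diffs: -19, -29, -39, -49.
2nd diffs: -10, -10, -10 (constant).
Newton forward-difference form: g_m = -12 + (-19)·C(m-1,1) + (-10)·C(m-1,2).
At m = 11: m-1 = 10, so g_{11} = -12 - 190 - 450 = -652.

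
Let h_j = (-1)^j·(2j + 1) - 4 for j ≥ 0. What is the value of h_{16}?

(-1)^16 = 1; 2j + 1 at j=16 is 33; so h_{16} = 29.

29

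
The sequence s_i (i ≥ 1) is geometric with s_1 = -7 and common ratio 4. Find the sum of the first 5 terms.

s_i = (-7)·4^(i-1).
S = (-7)·(4^5 - 1)/(4 - 1) = (-7)·(1024 - 1)/(3) = -2387.

-2387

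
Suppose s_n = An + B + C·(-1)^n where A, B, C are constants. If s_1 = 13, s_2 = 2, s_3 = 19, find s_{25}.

The three given values yield: A + B - C = 13; 2A + B + C = 2; 3A + B - C = 19.
Subtracting the first from the second: A + 2C = -11.
Subtracting the second from the third: A - 2C = 17.
Solving: C = -7, A = 3, then B = 3.
So s_n = 3·n + 3 + (-7)·(-1)^n; at n=25 this is 85.

85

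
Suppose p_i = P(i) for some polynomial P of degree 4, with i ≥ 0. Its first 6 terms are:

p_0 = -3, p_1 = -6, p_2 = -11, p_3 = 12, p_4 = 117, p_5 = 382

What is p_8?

3277

1st diffs: -3, -5, 23, 105, 265.
2nd diffs: -2, 28, 82, 160.
3rd diffs: 30, 54, 78.
4th diffs: 24, 24 (constant).
So p_i = i^4 - i^3 - 5i^2 + 2i - 3.
Evaluating at i = 8 gives p_8 = 3277.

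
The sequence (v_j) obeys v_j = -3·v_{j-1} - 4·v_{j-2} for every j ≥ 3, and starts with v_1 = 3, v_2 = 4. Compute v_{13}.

Iterate the recurrence:
v_3 = -24  v_4 = 56  v_5 = -72  …  v_{10} = -776  v_{11} = -3528  v_{12} = 13688  v_{13} = -26952.

-26952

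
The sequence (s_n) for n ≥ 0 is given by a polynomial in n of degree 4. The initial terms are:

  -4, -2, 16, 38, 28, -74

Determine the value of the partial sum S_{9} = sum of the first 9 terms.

-3156

1st diffs: 2, 18, 22, -10, -102.
2nd diffs: 16, 4, -32, -92.
3rd diffs: -12, -36, -60.
4th diffs: -24, -24 (constant).
Newton forward-difference form: s_n = -4 + 2·C(n,1) + 16·C(n,2) + (-12)·C(n,3) + (-24)·C(n,4).
Continuing: -352, -914, -1892.
Summing n = 0..8 (9 terms) gives -3156.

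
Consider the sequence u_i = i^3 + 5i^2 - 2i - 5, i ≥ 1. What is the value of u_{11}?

1909

u_{11} = 1·11^3 + 5·11^2 - 2·11 - 5 = 1909.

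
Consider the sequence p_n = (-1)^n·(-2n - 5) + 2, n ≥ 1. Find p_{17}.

(-1)^17 = -1; -2n - 5 at n=17 is -39; so p_{17} = 41.

41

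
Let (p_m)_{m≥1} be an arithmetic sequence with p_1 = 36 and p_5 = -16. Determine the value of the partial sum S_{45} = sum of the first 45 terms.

Common difference d = (-16 - 36) / (5 - 1) = -13.
p_m = 36 + (m - 1)·(-13).
p_{45} = -536; S = 45·(36 + (-536))/2 = -11250.

-11250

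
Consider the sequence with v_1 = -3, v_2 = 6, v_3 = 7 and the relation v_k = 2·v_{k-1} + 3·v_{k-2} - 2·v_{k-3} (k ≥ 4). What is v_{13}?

363205

Applying the relation repeatedly:
v_4 = 38, v_5 = 85, v_6 = 270, v_7 = 719, v_8 = 2078, v_9 = 5773, v_{10} = 16342, v_{11} = 45847, v_{12} = 129174, v_{13} = 363205.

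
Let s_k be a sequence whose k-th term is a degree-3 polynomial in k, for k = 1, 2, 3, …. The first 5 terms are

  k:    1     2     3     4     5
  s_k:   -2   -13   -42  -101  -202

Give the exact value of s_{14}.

-4981

1st diffs: -11, -29, -59, -101.
2nd diffs: -18, -30, -42.
3rd diffs: -12, -12 (constant).
Newton forward-difference form: s_k = -2 + (-11)·C(k-1,1) + (-18)·C(k-1,2) + (-12)·C(k-1,3).
At k = 14: k-1 = 13, so s_{14} = -2 - 143 - 1404 - 3432 = -4981.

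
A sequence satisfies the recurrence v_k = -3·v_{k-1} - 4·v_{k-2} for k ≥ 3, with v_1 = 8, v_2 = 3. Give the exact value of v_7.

Applying the relation repeatedly:
v_3 = -41  v_4 = 111  v_5 = -169  v_6 = 63  v_7 = 487.

487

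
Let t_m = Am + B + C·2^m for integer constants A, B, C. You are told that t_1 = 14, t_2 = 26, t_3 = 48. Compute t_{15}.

163872

Plug in m = 1, 2, 3: A + B + 2C = 14; 2A + B + 4C = 26; 3A + B + 8C = 48.
Subtracting the first from the second: A + 2C = 12.
Subtracting the second from the third: A + 4C = 22.
Solving: C = 5, A = 2, then B = 2.
Hence t_{15} = 2·15 + 2 + 5·32768 = 163872.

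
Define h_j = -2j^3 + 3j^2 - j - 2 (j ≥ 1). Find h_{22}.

h_{22} = -2·22^3 + 3·22^2 - 1·22 - 2 = -19868.

-19868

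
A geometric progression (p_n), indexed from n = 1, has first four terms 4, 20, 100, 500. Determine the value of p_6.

12500

Common ratio r = 5.
p_n = 4·5^(n-1).
p_6 = 4·5^5 = 12500.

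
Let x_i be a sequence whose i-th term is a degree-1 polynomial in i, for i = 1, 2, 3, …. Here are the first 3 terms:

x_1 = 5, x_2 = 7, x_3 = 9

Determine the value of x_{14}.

1st diffs: 2, 2 (constant).
So x_i = 2i + 3.
Evaluating at i = 14 gives x_{14} = 31.

31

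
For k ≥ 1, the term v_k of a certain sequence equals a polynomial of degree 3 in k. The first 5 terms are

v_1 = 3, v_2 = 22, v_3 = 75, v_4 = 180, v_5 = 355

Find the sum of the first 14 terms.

32165

1st diffs: 19, 53, 105, 175.
2nd diffs: 34, 52, 70.
3rd diffs: 18, 18 (constant).
Newton forward-difference form: v_k = 3 + 19·C(k-1,1) + 34·C(k-1,2) + 18·C(k-1,3).
Continuing: …, 618, 987, 1480, 2115, …, v_{14} = 8050.
Summing k = 1..14 (14 terms) gives 32165.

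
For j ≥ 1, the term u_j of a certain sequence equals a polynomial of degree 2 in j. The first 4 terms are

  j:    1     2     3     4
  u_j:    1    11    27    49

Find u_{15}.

1st diffs: 10, 16, 22.
2nd diffs: 6, 6 (constant).
So u_j = 3j^2 + j - 3.
Evaluating at j = 15 gives u_{15} = 687.

687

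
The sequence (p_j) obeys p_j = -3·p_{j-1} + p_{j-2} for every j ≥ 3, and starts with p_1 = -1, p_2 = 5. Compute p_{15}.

Compute successive terms:
p_3 = -16; p_4 = 53; p_5 = -175; …; p_{12} = 750242; p_{13} = -2477881; p_{14} = 8183885; p_{15} = -27029536.

-27029536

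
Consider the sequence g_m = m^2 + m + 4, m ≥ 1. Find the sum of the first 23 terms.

Over m = 1..23: Σm = 276, Σm² = 4324.
Total = (1)·4324 + (1)·276 + (4)·23 = 4692.

4692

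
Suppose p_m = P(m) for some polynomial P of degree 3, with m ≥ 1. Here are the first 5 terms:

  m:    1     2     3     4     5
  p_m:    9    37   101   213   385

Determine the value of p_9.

1st diffs: 28, 64, 112, 172.
2nd diffs: 36, 48, 60.
3rd diffs: 12, 12 (constant).
So p_m = 2m^3 + 6m^2 - 4m + 5.
Evaluating at m = 9 gives p_9 = 1913.

1913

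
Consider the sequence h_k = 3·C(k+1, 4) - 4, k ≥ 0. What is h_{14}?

C(15, 4) = 1365, so h_{14} = 4091.

4091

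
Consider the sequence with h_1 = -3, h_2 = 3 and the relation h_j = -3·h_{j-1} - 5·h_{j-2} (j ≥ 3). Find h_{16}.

529167

Applying the relation repeatedly:
h_3 = 6, h_4 = -33, h_5 = 69, …, h_{13} = 30669, h_{14} = 17283, h_{15} = -205194, h_{16} = 529167.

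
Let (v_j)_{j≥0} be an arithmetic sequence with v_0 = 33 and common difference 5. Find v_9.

78

v_j = 33 + (j - 0)·5.
v_9 = 33 + 9·5 = 78.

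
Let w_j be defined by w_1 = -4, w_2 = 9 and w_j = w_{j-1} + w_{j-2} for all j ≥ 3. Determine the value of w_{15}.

2461

Compute successive terms:
w_3 = 5, w_4 = 14, w_5 = 19, …, w_{12} = 581, w_{13} = 940, w_{14} = 1521, w_{15} = 2461.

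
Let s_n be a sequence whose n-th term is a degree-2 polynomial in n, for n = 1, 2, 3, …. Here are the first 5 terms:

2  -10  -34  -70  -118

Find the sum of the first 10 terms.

1st diffs: -12, -24, -36, -48.
2nd diffs: -12, -12, -12 (constant).
Newton forward-difference form: s_n = 2 + (-12)·C(n-1,1) + (-12)·C(n-1,2).
Continuing: …, -178, -250, -334, -430, …, s_{10} = -538.
Summing n = 1..10 (10 terms) gives -1960.

-1960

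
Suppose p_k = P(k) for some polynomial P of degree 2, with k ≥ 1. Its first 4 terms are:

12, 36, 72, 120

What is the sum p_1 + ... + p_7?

1008

1st diffs: 24, 36, 48.
2nd diffs: 12, 12 (constant).
Newton forward-difference form: p_k = 12 + 24·C(k-1,1) + 12·C(k-1,2).
Continuing: 180, 252, 336.
Summing k = 1..7 (7 terms) gives 1008.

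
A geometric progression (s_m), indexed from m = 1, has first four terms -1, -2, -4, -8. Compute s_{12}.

-2048

Common ratio r = 2.
s_m = (-1)·2^(m-1).
s_{12} = (-1)·2^11 = -2048.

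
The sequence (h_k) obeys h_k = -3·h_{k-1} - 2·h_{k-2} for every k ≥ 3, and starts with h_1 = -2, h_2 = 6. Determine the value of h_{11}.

-4094

h_3 = -14, h_4 = 30, h_5 = -62, h_6 = 126, h_7 = -254, h_8 = 510, h_9 = -1022, h_{10} = 2046, h_{11} = -4094.
(Characteristic roots are -1 and -2.)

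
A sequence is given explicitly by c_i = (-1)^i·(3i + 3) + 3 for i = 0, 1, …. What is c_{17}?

(-1)^17 = -1; 3i + 3 at i=17 is 54; so c_{17} = -51.

-51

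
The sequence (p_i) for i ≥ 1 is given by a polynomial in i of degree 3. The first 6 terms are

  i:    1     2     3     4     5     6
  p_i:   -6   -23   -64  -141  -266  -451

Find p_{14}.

-5531

1st diffs: -17, -41, -77, -125, -185.
2nd diffs: -24, -36, -48, -60.
3rd diffs: -12, -12, -12 (constant).
Newton forward-difference form: p_i = -6 + (-17)·C(i-1,1) + (-24)·C(i-1,2) + (-12)·C(i-1,3).
At i = 14: i-1 = 13, so p_{14} = -6 - 221 - 1872 - 3432 = -5531.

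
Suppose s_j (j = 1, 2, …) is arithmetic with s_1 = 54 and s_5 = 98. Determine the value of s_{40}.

483

Common difference d = (98 - 54) / (5 - 1) = 11.
s_j = 54 + (j - 1)·11.
s_{40} = 54 + 39·11 = 483.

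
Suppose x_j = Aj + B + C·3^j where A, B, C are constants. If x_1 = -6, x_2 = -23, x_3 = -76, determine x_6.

-2179

At j = 1, 2, 3: A + B + 3C = -6; 2A + B + 9C = -23; 3A + B + 27C = -76.
Subtracting the first from the second: A + 6C = -17.
Subtracting the second from the third: A + 18C = -53.
Solving: C = -3, A = 1, then B = 2.
So x_j = 1·j + 2 + (-3)·3^j; at j=6 this is -2179.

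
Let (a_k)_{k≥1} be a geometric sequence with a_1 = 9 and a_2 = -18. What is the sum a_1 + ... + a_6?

Common ratio r = -2.
a_k = 9·(-2)^(k-1).
S = 9·((-2)^6 - 1)/(-2 - 1) = 9·(64 - 1)/(-3) = -189.

-189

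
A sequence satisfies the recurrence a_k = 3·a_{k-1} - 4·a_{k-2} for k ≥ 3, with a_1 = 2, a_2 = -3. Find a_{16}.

136761

Iterate the recurrence:
a_3 = -17, a_4 = -39, a_5 = -49, …, a_{13} = -18673, a_{14} = -17463, a_{15} = 22303, a_{16} = 136761.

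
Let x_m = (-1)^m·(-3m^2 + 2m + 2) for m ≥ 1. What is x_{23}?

(-1)^23 = -1; -3m^2 + 2m + 2 at m=23 is -1539; so x_{23} = 1539.

1539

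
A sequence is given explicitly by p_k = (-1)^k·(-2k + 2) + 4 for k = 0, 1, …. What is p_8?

(-1)^8 = 1; -2k + 2 at k=8 is -14; so p_8 = -10.

-10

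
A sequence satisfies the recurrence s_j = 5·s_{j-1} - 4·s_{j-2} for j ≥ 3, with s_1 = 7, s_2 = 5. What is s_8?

Applying the relation repeatedly:
s_3 = -3, s_4 = -35, s_5 = -163, s_6 = -675, s_7 = -2723, s_8 = -10915.
(Characteristic roots are 4 and 1.)

-10915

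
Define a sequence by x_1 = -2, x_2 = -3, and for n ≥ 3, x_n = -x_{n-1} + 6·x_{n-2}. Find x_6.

x_3 = -9;  x_4 = -9;  x_5 = -45;  x_6 = -9.
(Characteristic roots are 2 and -3.)

-9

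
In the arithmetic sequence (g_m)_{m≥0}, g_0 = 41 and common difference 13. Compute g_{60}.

g_m = 41 + (m - 0)·13.
g_{60} = 41 + 60·13 = 821.

821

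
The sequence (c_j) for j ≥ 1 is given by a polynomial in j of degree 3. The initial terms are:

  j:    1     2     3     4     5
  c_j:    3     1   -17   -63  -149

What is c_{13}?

-3717

1st diffs: -2, -18, -46, -86.
2nd diffs: -16, -28, -40.
3rd diffs: -12, -12 (constant).
Newton forward-difference form: c_j = 3 + (-2)·C(j-1,1) + (-16)·C(j-1,2) + (-12)·C(j-1,3).
At j = 13: j-1 = 12, so c_{13} = 3 - 24 - 1056 - 2640 = -3717.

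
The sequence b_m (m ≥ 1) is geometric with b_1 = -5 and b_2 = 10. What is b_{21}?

Common ratio r = -2.
b_m = (-5)·(-2)^(m-1).
b_{21} = (-5)·(-2)^20 = -5242880.

-5242880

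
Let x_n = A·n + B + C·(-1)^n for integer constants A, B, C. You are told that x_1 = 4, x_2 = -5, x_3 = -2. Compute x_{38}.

-113

Plug in n = 1, 2, 3: A + B - C = 4; 2A + B + C = -5; 3A + B - C = -2.
Subtracting the first from the second: A + 2C = -9.
Subtracting the second from the third: A - 2C = 3.
Solving: C = -3, A = -3, then B = 4.
Hence x_{38} = -3·38 + 4 + (-3)·1 = -113.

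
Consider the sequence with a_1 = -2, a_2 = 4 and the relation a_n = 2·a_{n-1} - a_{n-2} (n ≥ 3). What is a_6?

28

Applying the relation repeatedly:
a_3 = 10;  a_4 = 16;  a_5 = 22;  a_6 = 28.
(Characteristic roots are 1 and 1.)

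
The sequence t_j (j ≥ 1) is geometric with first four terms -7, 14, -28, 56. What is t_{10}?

3584

Common ratio r = -2.
t_j = (-7)·(-2)^(j-1).
t_{10} = (-7)·(-2)^9 = 3584.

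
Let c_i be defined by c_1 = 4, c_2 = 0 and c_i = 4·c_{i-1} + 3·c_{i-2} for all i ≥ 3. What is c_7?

c_3 = 12  c_4 = 48  c_5 = 228  c_6 = 1056  c_7 = 4908.

4908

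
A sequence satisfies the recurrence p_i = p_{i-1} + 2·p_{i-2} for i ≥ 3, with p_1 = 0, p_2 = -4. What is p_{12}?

-2732

Compute successive terms:
p_3 = -4, p_4 = -12, p_5 = -20, p_6 = -44, p_7 = -84, p_8 = -172, p_9 = -340, p_{10} = -684, p_{11} = -1364, p_{12} = -2732.
(Characteristic roots are 2 and -1.)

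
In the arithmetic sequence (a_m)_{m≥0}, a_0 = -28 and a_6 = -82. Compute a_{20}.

Common difference d = (-82 - (-28)) / (6 - 0) = -9.
a_m = -28 + (m - 0)·(-9).
a_{20} = -28 + 20·(-9) = -208.

-208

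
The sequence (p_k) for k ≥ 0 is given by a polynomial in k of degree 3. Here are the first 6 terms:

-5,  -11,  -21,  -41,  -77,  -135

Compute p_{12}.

-1661

1st diffs: -6, -10, -20, -36, -58.
2nd diffs: -4, -10, -16, -22.
3rd diffs: -6, -6, -6 (constant).
So p_k = -k^3 + k^2 - 6k - 5.
Evaluating at k = 12 gives p_{12} = -1661.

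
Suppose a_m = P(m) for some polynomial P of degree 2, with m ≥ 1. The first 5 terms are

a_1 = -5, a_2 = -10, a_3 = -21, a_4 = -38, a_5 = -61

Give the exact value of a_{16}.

-710

1st diffs: -5, -11, -17, -23.
2nd diffs: -6, -6, -6 (constant).
So a_m = -3m^2 + 4m - 6.
Evaluating at m = 16 gives a_{16} = -710.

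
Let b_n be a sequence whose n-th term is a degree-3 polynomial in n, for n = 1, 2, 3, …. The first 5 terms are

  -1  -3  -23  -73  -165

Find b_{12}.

1st diffs: -2, -20, -50, -92.
2nd diffs: -18, -30, -42.
3rd diffs: -12, -12 (constant).
Newton forward-difference form: b_n = -1 + (-2)·C(n-1,1) + (-18)·C(n-1,2) + (-12)·C(n-1,3).
At n = 12: n-1 = 11, so b_{12} = -1 - 22 - 990 - 1980 = -2993.

-2993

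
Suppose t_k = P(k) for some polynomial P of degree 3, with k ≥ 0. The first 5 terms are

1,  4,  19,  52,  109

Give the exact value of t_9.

1st diffs: 3, 15, 33, 57.
2nd diffs: 12, 18, 24.
3rd diffs: 6, 6 (constant).
So t_k = k^3 + 3k^2 - k + 1.
Evaluating at k = 9 gives t_9 = 964.

964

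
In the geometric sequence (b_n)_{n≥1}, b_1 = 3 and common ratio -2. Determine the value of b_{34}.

b_n = 3·(-2)^(n-1).
b_{34} = 3·(-2)^33 = -25769803776.

-25769803776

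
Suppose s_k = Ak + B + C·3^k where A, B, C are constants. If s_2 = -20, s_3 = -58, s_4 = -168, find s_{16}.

The three given values yield: 2A + B + 9C = -20; 3A + B + 27C = -58; 4A + B + 81C = -168.
Subtracting the first from the second: A + 18C = -38.
Subtracting the second from the third: A + 54C = -110.
Solving: C = -2, A = -2, then B = 2.
So s_k = -2·k + 2 + (-2)·3^k; at k=16 this is -86093472.

-86093472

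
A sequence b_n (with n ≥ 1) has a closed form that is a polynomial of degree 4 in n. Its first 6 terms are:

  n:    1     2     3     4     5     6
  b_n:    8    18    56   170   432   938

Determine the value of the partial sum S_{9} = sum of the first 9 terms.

11856

1st diffs: 10, 38, 114, 262, 506.
2nd diffs: 28, 76, 148, 244.
3rd diffs: 48, 72, 96.
4th diffs: 24, 24 (constant).
Newton forward-difference form: b_n = 8 + 10·C(n-1,1) + 28·C(n-1,2) + 48·C(n-1,3) + 24·C(n-1,4).
Continuing: 1808, 3186, 5240.
Summing n = 1..9 (9 terms) gives 11856.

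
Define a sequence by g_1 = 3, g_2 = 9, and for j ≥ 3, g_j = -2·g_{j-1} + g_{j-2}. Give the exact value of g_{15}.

Applying the relation repeatedly:
g_3 = -15; g_4 = 39; g_5 = -93; …; g_{12} = 44535; g_{13} = -107517; g_{14} = 259569; g_{15} = -626655.

-626655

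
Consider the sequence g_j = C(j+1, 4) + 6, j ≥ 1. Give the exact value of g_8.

C(9, 4) = 126, so g_8 = 132.

132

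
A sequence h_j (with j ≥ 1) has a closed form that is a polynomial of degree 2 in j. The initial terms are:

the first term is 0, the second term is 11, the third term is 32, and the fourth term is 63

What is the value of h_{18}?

1st diffs: 11, 21, 31.
2nd diffs: 10, 10 (constant).
Newton forward-difference form: h_j = 11·C(j-1,1) + 10·C(j-1,2).
At j = 18: j-1 = 17, so h_{18} = 187 + 1360 = 1547.

1547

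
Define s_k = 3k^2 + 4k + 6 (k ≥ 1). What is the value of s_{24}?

s_{24} = 3·24^2 + 4·24 + 6 = 1830.

1830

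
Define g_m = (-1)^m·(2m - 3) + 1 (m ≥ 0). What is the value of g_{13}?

(-1)^13 = -1; 2m - 3 at m=13 is 23; so g_{13} = -22.

-22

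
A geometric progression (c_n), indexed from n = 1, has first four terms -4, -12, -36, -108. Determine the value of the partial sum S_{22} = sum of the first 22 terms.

-62762119216

Common ratio r = 3.
c_n = (-4)·3^(n-1).
S = (-4)·(3^22 - 1)/(3 - 1) = (-4)·(31381059609 - 1)/(2) = -62762119216.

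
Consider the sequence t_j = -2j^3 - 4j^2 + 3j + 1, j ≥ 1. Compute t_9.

-1754

t_9 = -2·9^3 - 4·9^2 + 3·9 + 1 = -1754.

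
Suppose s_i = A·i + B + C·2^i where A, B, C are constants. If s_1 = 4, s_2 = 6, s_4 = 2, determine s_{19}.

-524210

Write the equations: A + B + 2C = 4; 2A + B + 4C = 6; 4A + B + 16C = 2.
Subtracting the first from the second: A + 2C = 2.
Subtracting the second from the third: 2A + 12C = -4.
Solving: C = -1, A = 4, then B = 2.
Hence s_{19} = 4·19 + 2 + (-1)·524288 = -524210.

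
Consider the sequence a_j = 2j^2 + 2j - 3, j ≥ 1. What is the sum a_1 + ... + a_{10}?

Over j = 1..10: Σj = 55, Σj² = 385.
Total = (2)·385 + (2)·55 + (-3)·10 = 850.

850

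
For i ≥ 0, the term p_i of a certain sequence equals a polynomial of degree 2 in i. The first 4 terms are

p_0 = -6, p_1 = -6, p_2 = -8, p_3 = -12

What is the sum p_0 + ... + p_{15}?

1st diffs: 0, -2, -4.
2nd diffs: -2, -2 (constant).
So p_i = -i^2 + i - 6.
Continuing: …, -18, -26, -36, -48, …, p_{15} = -216.
Summing i = 0..15 (16 terms) gives -1216.

-1216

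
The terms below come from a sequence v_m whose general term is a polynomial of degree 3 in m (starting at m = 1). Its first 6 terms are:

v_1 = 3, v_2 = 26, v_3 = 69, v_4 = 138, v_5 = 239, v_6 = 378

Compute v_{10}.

1434

1st diffs: 23, 43, 69, 101, 139.
2nd diffs: 20, 26, 32, 38.
3rd diffs: 6, 6, 6 (constant).
Newton forward-difference form: v_m = 3 + 23·C(m-1,1) + 20·C(m-1,2) + 6·C(m-1,3).
At m = 10: m-1 = 9, so v_{10} = 3 + 207 + 720 + 504 = 1434.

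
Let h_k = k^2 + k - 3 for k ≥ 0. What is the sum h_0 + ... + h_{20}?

Over k = 0..20: Σk = 210, Σk² = 2870.
Total = (1)·2870 + (1)·210 + (-3)·21 = 3017.

3017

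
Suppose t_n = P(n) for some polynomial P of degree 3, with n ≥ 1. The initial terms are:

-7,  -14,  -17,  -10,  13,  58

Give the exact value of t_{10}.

578

1st diffs: -7, -3, 7, 23, 45.
2nd diffs: 4, 10, 16, 22.
3rd diffs: 6, 6, 6 (constant).
Newton forward-difference form: t_n = -7 + (-7)·C(n-1,1) + 4·C(n-1,2) + 6·C(n-1,3).
At n = 10: n-1 = 9, so t_{10} = -7 - 63 + 144 + 504 = 578.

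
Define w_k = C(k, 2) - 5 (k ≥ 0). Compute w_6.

10

C(6, 2) = 15, so w_6 = 10.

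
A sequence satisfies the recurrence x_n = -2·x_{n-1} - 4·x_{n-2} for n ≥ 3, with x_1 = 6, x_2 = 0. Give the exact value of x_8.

Compute successive terms:
x_3 = -24; x_4 = 48; x_5 = 0; x_6 = -192; x_7 = 384; x_8 = 0.

0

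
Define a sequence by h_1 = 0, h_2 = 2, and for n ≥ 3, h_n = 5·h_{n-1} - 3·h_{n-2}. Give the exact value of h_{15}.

413561530

Step forward from the initial values:
h_3 = 10  h_4 = 44  h_5 = 190  …  h_{12} = 5191514  h_{13} = 22337920  h_{14} = 96115058  h_{15} = 413561530.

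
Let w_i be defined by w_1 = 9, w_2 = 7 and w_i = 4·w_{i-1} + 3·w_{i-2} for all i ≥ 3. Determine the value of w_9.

525385

Step forward from the initial values:
w_3 = 55, w_4 = 241, w_5 = 1129, w_6 = 5239, w_7 = 24343, w_8 = 113089, w_9 = 525385.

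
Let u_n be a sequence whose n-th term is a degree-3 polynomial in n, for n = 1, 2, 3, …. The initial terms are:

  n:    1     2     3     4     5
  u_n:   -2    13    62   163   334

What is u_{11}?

1st diffs: 15, 49, 101, 171.
2nd diffs: 34, 52, 70.
3rd diffs: 18, 18 (constant).
Newton forward-difference form: u_n = -2 + 15·C(n-1,1) + 34·C(n-1,2) + 18·C(n-1,3).
At n = 11: n-1 = 10, so u_{11} = -2 + 150 + 1530 + 2160 = 3838.

3838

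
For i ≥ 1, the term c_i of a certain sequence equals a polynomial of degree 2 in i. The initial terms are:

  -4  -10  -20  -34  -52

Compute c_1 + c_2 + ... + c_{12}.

1st diffs: -6, -10, -14, -18.
2nd diffs: -4, -4, -4 (constant).
So c_i = -2i^2 - 2.
Continuing: …, -74, -100, -130, -164, …, c_{12} = -290.
Summing i = 1..12 (12 terms) gives -1324.

-1324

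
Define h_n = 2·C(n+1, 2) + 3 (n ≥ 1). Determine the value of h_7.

59

C(8, 2) = 28, so h_7 = 59.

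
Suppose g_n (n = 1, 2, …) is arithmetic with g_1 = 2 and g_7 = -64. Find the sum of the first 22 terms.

Common difference d = (-64 - 2) / (7 - 1) = -11.
g_n = 2 + (n - 1)·(-11).
g_{22} = -229; S = 22·(2 + (-229))/2 = -2497.

-2497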